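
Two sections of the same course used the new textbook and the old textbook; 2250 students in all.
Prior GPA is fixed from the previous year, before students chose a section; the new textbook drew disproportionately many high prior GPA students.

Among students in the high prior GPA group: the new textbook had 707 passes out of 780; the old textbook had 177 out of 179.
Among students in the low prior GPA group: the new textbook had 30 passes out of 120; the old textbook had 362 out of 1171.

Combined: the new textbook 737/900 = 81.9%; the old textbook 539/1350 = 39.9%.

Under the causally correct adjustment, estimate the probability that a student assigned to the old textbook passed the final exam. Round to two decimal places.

0.60

Prior GPA band differs across teaching methods for reasons unrelated to any effect of the teaching method itself, and it separately predicts the outcome — a classic confounder. We must compare within prior GPA band levels.
Standardising the old textbook to the population prior GPA band mix: 0.426·177/179 + 0.574·362/1171 = 0.599.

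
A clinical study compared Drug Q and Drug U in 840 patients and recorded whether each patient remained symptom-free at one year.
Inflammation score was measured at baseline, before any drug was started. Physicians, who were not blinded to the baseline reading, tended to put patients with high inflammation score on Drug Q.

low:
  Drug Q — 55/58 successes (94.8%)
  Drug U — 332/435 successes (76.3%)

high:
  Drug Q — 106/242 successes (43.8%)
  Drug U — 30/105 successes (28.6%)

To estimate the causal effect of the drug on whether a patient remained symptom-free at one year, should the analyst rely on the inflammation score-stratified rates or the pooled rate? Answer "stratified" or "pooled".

stratified

Inflammation score is set before the drug has any effect — it is not caused by the drug — and it independently drives the outcome. That makes it a confounder, so the causal comparison is within inflammation score levels.
Within each level — low: 94.8% vs 76.3%; high: 43.8% vs 28.6% — Drug Q is higher every time.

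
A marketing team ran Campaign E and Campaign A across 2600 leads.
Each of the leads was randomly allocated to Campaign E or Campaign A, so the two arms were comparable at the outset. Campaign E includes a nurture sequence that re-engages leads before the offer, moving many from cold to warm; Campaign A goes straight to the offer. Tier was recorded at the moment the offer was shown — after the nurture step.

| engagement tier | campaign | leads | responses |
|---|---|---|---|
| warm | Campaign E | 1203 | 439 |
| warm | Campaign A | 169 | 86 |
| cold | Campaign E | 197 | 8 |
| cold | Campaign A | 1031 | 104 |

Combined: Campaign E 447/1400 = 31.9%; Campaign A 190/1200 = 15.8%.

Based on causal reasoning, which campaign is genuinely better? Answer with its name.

Campaign E

Engagement tier is recorded after the campaign and is itself shifted by it — it sits on the causal path from campaign to outcome. Conditioning on a mediator would strip out part of the effect we want; the pooled comparison gives the total causal effect.
Pooled: Campaign E 31.9% vs Campaign A 15.8%; Campaign E is higher overall.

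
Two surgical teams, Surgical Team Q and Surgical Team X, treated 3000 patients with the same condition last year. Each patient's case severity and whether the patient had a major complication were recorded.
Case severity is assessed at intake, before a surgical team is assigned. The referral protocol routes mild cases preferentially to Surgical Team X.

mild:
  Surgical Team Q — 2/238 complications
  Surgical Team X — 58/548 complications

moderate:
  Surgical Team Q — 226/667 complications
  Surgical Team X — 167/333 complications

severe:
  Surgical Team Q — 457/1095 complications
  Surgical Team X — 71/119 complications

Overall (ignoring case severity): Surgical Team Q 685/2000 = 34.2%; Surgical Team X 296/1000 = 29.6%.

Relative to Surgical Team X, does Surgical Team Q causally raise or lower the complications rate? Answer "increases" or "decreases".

decreases

Within every case severity level Surgical Team Q has the lower rate, yet pooled Surgical Team X does — Simpson's reversal.
The imbalance in case severity arose from how patients were allocated, not from anything the surgical team did; and case severity independently affects the outcome. The pooled gap is confounded — condition on case severity.
Within each level — mild: 0.8% vs 10.6%; moderate: 33.9% vs 50.2%; severe: 41.7% vs 59.7% — Surgical Team Q is lower every time.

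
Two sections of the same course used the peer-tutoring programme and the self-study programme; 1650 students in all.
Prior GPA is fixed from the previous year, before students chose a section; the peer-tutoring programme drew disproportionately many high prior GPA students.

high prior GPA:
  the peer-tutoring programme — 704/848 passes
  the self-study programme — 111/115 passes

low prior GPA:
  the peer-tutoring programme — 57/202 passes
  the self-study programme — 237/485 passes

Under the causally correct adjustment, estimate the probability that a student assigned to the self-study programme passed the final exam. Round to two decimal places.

0.77

The stratified and pooled comparisons disagree (the self-study programme wins within each prior GPA band; the peer-tutoring programme wins overall), so the answer turns on the causal role of prior GPA band.
The imbalance in prior GPA band arose from how students were allocated, not from anything the teaching method did; and prior GPA band independently affects the outcome. The pooled gap is confounded — condition on prior GPA band.
Standardising the self-study programme to the population prior GPA band mix: 0.584·111/115 + 0.416·237/485 = 0.767.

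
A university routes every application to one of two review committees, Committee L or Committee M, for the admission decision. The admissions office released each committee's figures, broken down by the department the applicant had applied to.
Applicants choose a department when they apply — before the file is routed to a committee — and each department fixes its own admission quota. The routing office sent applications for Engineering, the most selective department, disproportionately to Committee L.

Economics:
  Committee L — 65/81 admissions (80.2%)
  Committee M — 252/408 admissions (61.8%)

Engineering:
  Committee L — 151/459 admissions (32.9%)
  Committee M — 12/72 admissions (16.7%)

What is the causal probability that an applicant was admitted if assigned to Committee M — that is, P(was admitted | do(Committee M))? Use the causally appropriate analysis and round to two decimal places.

0.38

Department differs across review committees for reasons unrelated to any effect of the review committee itself, and it separately predicts the outcome — a classic confounder. We must compare within department levels.
Standardising Committee M to the population department mix: 0.479·252/408 + 0.521·12/72 = 0.383.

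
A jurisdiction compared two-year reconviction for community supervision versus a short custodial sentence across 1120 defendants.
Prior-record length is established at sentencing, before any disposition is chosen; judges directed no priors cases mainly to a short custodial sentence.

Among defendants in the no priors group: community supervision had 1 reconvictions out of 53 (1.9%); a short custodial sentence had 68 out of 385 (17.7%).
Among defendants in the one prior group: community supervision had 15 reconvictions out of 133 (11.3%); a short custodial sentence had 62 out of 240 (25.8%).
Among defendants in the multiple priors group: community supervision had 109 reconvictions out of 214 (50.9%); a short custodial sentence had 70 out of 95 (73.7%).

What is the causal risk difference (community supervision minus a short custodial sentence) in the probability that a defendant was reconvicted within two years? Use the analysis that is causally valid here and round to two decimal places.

The stratified and pooled comparisons disagree (community supervision wins within each prior-record length; a short custodial sentence wins overall), so the answer turns on the causal role of prior-record length.
The imbalance in prior-record length arose from how defendants were allocated, not from anything the disposition did; and prior-record length independently affects the outcome. The pooled gap is confounded — condition on prior-record length.
Adjusting over the population distribution of prior-record length: 0.391·(0.019−0.177) + 0.333·(0.113−0.258) + 0.276·(0.509−0.737) = -0.173.

-0.17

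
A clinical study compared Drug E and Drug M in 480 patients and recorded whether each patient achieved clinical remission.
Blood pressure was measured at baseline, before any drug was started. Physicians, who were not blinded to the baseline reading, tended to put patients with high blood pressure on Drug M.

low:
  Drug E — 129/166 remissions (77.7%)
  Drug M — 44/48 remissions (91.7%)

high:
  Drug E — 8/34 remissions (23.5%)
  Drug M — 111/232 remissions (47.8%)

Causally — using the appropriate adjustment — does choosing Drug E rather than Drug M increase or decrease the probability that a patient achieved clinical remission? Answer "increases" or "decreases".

Within every blood pressure level Drug M has the higher rate, yet pooled Drug E does — Simpson's reversal.
Blood pressure satisfies the back-door criterion: it is not a descendant of the drug, and it blocks the spurious path from drug to outcome. Adjusting for it (i.e., using the within-blood pressure rates) gives the causal effect.
Within each level — low: 77.7% vs 91.7%; high: 23.5% vs 47.8% — Drug M is higher every time.

decreases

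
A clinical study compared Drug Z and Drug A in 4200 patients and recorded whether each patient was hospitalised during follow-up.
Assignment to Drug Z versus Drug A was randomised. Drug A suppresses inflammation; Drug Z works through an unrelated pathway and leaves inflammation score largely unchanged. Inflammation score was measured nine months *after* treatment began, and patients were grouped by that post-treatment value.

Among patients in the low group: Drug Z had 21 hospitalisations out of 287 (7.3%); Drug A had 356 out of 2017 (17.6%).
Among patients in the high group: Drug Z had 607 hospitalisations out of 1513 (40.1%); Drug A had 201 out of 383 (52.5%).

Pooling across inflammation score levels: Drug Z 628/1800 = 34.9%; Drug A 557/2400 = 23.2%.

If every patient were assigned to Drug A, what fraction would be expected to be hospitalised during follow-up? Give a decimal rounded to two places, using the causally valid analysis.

0.23

Within every inflammation score level Drug Z has the lower rate, yet pooled Drug A does — Simpson's reversal.
Because the drug influences inflammation score, inflammation score is a post-treatment mediator, not a confounder. Stratifying on it would bias the estimate; the causal effect is the crude pooled difference.
So P(outcome | do(Drug A)) is just the pooled rate for Drug A: 557/2400 = 0.232.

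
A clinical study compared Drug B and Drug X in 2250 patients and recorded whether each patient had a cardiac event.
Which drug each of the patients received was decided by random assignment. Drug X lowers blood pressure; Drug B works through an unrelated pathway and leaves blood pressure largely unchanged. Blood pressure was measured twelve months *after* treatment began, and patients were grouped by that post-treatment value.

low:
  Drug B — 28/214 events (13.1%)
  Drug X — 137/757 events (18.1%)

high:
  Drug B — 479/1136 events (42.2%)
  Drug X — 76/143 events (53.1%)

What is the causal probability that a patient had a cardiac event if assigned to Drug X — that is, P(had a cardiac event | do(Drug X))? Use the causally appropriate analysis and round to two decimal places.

0.24

Drug B is lower inside every blood pressure stratum but Drug X is lower in aggregate. Whether to stratify depends on how blood pressure relates to the drug.
Blood pressure is recorded after the drug and is itself shifted by it — it sits on the causal path from drug to outcome. Conditioning on a mediator would strip out part of the effect we want; the pooled comparison gives the total causal effect.
So P(outcome | do(Drug X)) is just the pooled rate for Drug X: 213/900 = 0.237.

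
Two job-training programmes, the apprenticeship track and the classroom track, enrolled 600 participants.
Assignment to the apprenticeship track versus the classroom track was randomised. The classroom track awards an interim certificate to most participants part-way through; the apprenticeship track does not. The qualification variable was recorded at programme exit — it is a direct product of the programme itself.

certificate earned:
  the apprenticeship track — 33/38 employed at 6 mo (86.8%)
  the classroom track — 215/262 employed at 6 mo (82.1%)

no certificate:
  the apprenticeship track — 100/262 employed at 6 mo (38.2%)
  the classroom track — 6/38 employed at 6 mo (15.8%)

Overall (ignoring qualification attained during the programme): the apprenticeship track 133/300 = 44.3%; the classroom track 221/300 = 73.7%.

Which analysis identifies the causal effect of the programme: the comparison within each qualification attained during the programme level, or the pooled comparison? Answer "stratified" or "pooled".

Qualification attained during the programme is downstream of the programme. One should not condition on a consequence of treatment, so the overall rates are the right comparison.
Pooled: the apprenticeship track 44.3% vs the classroom track 73.7%; the classroom track is higher overall.

pooled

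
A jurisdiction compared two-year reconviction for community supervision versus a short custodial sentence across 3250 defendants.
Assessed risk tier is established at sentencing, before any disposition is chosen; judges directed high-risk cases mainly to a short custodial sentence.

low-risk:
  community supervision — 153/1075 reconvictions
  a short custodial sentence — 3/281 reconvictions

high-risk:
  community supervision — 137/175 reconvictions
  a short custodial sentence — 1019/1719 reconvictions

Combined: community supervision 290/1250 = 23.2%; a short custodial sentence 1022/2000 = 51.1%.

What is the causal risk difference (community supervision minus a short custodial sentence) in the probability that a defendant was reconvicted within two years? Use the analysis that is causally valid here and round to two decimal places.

Here assessed risk tier is a common cause — it drives both which disposition a case falls under and the outcome. The crude comparison mixes populations; the stratum-specific rates are the causally relevant ones.
Adjusting over the population distribution of assessed risk tier: 0.417·(0.142−0.011) + 0.583·(0.783−0.593) = +0.166.

+0.17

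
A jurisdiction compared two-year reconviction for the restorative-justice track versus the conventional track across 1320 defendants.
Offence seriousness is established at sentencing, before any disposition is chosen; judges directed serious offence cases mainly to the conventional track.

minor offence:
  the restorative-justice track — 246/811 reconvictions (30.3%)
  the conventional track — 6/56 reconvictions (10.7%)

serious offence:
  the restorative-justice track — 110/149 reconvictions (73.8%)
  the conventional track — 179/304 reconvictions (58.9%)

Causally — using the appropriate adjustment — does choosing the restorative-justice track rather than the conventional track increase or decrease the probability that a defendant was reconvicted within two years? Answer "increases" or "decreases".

increases

Nothing the disposition does changes offence seriousness; the imbalance is an allocation artefact. With offence seriousness also predicting the outcome, the pooled figure is confounded, and the within-stratum comparison is the causal one.
Within each level — minor offence: 30.3% vs 10.7%; serious offence: 73.8% vs 58.9% — the conventional track is lower every time.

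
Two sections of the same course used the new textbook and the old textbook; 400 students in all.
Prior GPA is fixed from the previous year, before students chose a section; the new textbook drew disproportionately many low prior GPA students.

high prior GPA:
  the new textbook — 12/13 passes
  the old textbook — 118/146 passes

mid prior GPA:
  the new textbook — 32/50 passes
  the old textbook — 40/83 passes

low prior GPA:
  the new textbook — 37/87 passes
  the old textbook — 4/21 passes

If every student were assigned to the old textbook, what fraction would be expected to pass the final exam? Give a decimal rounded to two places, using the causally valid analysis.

the new textbook is higher inside every prior GPA band stratum but the old textbook is higher in aggregate. Whether to stratify depends on how prior GPA band relates to the teaching method.
Prior GPA band differs across teaching methods for reasons unrelated to any effect of the teaching method itself, and it separately predicts the outcome — a classic confounder. We must compare within prior GPA band levels.
Standardising the old textbook to the population prior GPA band mix: 0.398·118/146 + 0.333·40/83 + 0.270·4/21 = 0.533.

0.53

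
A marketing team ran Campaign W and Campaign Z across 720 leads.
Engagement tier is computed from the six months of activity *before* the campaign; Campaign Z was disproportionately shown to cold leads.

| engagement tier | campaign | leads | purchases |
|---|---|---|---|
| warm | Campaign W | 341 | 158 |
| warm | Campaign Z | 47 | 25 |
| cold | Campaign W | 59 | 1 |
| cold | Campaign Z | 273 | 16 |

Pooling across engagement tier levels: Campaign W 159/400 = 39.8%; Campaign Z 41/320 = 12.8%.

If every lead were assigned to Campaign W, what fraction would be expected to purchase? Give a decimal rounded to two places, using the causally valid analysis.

0.26

The engagement tier-specific comparison favours Campaign Z throughout, but the pooled figures favour Campaign W. The question is whether to condition on engagement tier.
The imbalance in engagement tier arose from how leads were allocated, not from anything the campaign did; and engagement tier independently affects the outcome. The pooled gap is confounded — condition on engagement tier.
Standardising Campaign W to the population engagement tier mix: 0.539·158/341 + 0.461·1/59 = 0.258.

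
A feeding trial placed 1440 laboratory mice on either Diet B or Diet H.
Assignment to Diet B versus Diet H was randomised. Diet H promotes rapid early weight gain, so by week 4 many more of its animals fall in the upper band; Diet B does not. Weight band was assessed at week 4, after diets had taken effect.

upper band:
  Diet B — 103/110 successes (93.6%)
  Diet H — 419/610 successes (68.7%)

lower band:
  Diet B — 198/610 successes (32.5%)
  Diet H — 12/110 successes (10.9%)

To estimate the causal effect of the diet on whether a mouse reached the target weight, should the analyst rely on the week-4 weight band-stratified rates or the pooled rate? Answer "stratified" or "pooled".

pooled

Within every week-4 weight band level Diet B has the higher rate, yet pooled Diet H does — Simpson's reversal.
Because the diet influences week-4 weight band, week-4 weight band is a post-treatment mediator, not a confounder. Stratifying on it would bias the estimate; the causal effect is the crude pooled difference.
Pooled: Diet B 41.8% vs Diet H 59.9%; Diet H is higher overall.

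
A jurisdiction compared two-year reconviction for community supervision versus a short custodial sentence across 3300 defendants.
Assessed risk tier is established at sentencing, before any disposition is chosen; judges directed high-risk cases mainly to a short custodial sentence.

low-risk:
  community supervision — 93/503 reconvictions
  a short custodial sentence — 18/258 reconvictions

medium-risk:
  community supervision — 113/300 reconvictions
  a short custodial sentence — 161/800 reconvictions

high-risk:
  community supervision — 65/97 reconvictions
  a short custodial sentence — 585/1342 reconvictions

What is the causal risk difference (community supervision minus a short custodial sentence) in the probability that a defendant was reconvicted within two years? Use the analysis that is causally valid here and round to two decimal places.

+0.19

The imbalance in assessed risk tier arose from how defendants were allocated, not from anything the disposition did; and assessed risk tier independently affects the outcome. The pooled gap is confounded — condition on assessed risk tier.
Adjusting over the population distribution of assessed risk tier: 0.231·(0.185−0.070) + 0.333·(0.377−0.201) + 0.436·(0.670−0.436) = +0.187.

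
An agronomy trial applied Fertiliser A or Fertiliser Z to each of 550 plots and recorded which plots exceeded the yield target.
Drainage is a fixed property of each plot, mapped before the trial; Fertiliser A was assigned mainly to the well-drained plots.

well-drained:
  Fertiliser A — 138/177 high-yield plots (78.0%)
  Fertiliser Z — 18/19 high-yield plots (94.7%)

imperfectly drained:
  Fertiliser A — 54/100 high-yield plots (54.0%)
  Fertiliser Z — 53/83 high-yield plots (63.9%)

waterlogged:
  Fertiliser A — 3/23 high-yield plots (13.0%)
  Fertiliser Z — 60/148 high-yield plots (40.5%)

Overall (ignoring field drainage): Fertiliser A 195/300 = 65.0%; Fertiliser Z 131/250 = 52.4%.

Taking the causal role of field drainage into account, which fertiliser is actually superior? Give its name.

Field drainage satisfies the back-door criterion: it is not a descendant of the fertiliser, and it blocks the spurious path from fertiliser to outcome. Adjusting for it (i.e., using the within-field drainage rates) gives the causal effect.
Within each level — well-drained: 78.0% vs 94.7%; imperfectly drained: 54.0% vs 63.9%; waterlogged: 13.0% vs 40.5% — Fertiliser Z is higher every time.

Fertiliser Z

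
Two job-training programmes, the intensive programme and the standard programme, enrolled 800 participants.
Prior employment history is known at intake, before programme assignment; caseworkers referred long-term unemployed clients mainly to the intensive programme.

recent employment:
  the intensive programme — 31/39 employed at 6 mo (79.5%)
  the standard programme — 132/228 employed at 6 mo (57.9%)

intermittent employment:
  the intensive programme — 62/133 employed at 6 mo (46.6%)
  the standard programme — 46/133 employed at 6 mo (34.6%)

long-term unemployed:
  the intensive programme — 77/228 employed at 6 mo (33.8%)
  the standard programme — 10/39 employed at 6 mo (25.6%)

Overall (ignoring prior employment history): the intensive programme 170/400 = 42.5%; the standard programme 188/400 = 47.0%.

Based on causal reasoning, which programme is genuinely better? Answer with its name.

The imbalance in prior employment history arose from how participants were allocated, not from anything the programme did; and prior employment history independently affects the outcome. The pooled gap is confounded — condition on prior employment history.
Within each level — recent employment: 79.5% vs 57.9%; intermittent employment: 46.6% vs 34.6%; long-term unemployed: 33.8% vs 25.6% — the intensive programme is higher every time.

the intensive programme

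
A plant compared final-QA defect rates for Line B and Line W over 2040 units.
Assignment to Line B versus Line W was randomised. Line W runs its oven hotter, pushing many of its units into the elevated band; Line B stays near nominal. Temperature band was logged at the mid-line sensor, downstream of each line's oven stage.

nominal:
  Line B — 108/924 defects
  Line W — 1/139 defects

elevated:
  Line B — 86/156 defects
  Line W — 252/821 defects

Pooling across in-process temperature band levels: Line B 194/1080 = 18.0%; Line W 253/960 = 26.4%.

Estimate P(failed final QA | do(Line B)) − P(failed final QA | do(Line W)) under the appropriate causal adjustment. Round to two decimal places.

Stratifying would compare lines among units the lines themselves sorted into in-process temperature band groups — a form of selection on an intermediate. The unconditioned pooled rates give the total causal effect.
The causal difference is the pooled difference: 0.180 − 0.264 = -0.084.

-0.08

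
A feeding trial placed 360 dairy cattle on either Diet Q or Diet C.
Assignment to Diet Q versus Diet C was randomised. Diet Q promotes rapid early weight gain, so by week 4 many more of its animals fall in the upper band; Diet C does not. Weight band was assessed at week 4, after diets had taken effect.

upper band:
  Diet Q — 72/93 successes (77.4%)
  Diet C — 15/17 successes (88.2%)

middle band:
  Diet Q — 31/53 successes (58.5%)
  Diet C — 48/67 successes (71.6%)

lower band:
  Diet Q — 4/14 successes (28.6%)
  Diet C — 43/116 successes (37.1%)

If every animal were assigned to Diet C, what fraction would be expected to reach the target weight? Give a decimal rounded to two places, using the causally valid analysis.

Week-4 weight band is recorded after the diet and is itself shifted by it — it sits on the causal path from diet to outcome. Conditioning on a mediator would strip out part of the effect we want; the pooled comparison gives the total causal effect.
So P(outcome | do(Diet C)) is just the pooled rate for Diet C: 106/200 = 0.530.

0.53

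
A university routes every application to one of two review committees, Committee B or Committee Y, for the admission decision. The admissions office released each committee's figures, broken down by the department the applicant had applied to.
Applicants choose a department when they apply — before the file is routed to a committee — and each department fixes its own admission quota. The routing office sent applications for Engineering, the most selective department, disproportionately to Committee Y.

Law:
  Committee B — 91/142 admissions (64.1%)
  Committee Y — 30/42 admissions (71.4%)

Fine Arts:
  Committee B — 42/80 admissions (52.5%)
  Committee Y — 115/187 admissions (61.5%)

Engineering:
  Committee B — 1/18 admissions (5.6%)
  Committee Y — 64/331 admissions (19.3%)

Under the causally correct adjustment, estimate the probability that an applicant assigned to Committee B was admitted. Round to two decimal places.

Since department is a pre-existing factor (not a product of the review committee) and it affects the outcome on its own, it is a confounder. The stratified rates, not the pooled rate, identify the causal effect.
Standardising Committee B to the population department mix: 0.230·91/142 + 0.334·42/80 + 0.436·1/18 = 0.347.

0.35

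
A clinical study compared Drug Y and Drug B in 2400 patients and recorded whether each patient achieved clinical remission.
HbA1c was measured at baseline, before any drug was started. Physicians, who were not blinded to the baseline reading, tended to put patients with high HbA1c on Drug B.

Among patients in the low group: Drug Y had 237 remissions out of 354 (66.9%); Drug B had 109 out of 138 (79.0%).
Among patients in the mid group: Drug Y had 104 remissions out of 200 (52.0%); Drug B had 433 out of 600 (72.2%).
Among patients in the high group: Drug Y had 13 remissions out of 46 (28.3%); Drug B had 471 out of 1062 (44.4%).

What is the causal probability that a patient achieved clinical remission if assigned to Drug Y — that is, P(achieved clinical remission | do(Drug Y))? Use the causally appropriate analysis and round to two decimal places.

0.44

Within every HbA1c level Drug B has the higher rate, yet pooled Drug Y does — Simpson's reversal.
HbA1c satisfies the back-door criterion: it is not a descendant of the drug, and it blocks the spurious path from drug to outcome. Adjusting for it (i.e., using the within-HbA1c rates) gives the causal effect.
Standardising Drug Y to the population HbA1c mix: 0.205·237/354 + 0.333·104/200 + 0.462·13/46 = 0.441.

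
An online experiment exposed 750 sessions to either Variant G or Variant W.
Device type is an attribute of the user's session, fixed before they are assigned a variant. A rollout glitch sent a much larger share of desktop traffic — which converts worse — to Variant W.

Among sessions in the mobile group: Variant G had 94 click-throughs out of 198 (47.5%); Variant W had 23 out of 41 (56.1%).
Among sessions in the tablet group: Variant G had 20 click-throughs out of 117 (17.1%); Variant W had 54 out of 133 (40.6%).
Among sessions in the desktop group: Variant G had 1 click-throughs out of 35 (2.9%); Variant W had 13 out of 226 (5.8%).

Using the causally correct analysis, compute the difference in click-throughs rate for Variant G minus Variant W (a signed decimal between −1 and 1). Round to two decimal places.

Variant W is higher inside every device type stratum but Variant G is higher in aggregate. Whether to stratify depends on how device type relates to the variant.
Nothing the variant does changes device type; the imbalance is an allocation artefact. With device type also predicting the outcome, the pooled figure is confounded, and the within-stratum comparison is the causal one.
Adjusting over the population distribution of device type: 0.319·(0.475−0.561) + 0.333·(0.171−0.406) + 0.348·(0.029−0.058) = -0.116.

-0.12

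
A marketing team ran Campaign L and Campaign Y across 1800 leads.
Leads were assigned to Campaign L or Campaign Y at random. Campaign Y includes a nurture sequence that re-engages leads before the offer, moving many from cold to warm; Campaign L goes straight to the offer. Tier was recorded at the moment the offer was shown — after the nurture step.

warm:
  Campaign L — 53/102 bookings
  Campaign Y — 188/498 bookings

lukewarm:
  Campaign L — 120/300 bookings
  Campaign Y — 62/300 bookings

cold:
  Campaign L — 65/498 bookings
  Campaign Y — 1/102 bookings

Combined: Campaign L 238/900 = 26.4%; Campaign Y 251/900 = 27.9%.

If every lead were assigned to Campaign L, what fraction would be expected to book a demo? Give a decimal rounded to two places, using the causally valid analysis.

0.26

Campaign L is higher inside every engagement tier stratum but Campaign Y is higher in aggregate. Whether to stratify depends on how engagement tier relates to the campaign.
Engagement tier is recorded after the campaign and is itself shifted by it — it sits on the causal path from campaign to outcome. Conditioning on a mediator would strip out part of the effect we want; the pooled comparison gives the total causal effect.
So P(outcome | do(Campaign L)) is just the pooled rate for Campaign L: 238/900 = 0.264.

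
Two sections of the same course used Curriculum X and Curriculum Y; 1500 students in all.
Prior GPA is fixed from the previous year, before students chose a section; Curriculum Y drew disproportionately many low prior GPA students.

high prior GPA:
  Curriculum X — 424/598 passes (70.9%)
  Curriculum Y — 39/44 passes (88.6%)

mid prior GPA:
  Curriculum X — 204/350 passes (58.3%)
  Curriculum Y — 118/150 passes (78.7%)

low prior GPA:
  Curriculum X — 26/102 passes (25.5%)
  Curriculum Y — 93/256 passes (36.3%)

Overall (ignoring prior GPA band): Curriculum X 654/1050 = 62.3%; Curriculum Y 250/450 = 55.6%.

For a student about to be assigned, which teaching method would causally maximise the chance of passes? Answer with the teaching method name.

Prior GPA band differs across teaching methods for reasons unrelated to any effect of the teaching method itself, and it separately predicts the outcome — a classic confounder. We must compare within prior GPA band levels.
Within each level — high prior GPA: 70.9% vs 88.6%; mid prior GPA: 58.3% vs 78.7%; low prior GPA: 25.5% vs 36.3% — Curriculum Y is higher every time.

Curriculum Y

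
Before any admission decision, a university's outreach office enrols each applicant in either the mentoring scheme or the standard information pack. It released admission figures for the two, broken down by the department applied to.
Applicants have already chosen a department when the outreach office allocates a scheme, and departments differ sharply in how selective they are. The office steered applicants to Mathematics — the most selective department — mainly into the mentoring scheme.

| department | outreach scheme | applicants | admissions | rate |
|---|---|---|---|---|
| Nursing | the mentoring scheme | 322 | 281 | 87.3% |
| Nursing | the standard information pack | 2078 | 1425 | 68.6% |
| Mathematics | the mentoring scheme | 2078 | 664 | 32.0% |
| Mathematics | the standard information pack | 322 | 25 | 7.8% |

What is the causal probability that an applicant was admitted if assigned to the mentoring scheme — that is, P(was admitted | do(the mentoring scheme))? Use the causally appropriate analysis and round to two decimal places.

0.60

the mentoring scheme is higher inside every department stratum but the standard information pack is higher in aggregate. Whether to stratify depends on how department relates to the outreach scheme.
Department satisfies the back-door criterion: it is not a descendant of the outreach scheme, and it blocks the spurious path from outreach scheme to outcome. Adjusting for it (i.e., using the within-department rates) gives the causal effect.
Standardising the mentoring scheme to the population department mix: 0.500·281/322 + 0.500·664/2078 = 0.596.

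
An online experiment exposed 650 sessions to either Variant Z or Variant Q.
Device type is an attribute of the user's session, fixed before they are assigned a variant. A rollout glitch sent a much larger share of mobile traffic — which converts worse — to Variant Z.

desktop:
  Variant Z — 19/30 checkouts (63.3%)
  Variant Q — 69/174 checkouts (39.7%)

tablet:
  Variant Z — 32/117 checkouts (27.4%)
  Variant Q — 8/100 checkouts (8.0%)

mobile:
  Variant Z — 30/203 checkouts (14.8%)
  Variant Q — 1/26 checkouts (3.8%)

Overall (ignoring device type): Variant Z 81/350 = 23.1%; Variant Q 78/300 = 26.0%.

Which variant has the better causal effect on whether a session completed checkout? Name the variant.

Variant Z

Within every device type level Variant Z has the higher rate, yet pooled Variant Q does — Simpson's reversal.
Since device type is a pre-existing factor (not a product of the variant) and it affects the outcome on its own, it is a confounder. The stratified rates, not the pooled rate, identify the causal effect.
Within each level — desktop: 63.3% vs 39.7%; tablet: 27.4% vs 8.0%; mobile: 14.8% vs 3.8% — Variant Z is higher every time.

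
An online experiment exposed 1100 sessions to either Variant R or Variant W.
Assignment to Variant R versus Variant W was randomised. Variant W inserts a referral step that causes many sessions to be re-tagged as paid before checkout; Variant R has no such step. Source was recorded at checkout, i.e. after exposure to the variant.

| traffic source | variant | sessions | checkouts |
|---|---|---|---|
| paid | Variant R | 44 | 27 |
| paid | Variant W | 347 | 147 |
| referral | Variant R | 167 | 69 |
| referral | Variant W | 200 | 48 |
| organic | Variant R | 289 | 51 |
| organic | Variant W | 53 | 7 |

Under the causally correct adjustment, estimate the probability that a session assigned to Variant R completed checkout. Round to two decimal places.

Because the variant influences traffic source, traffic source is a post-treatment mediator, not a confounder. Stratifying on it would bias the estimate; the causal effect is the crude pooled difference.
So P(outcome | do(Variant R)) is just the pooled rate for Variant R: 147/500 = 0.294.

0.29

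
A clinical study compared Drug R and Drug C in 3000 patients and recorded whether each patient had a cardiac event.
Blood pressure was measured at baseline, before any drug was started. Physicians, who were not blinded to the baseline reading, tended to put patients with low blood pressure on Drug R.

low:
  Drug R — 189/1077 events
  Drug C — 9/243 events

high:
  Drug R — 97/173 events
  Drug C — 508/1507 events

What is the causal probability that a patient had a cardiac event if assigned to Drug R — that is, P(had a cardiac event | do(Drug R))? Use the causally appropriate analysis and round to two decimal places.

Within every blood pressure level Drug C has the lower rate, yet pooled Drug R does — Simpson's reversal.
Since blood pressure is a pre-existing factor (not a product of the drug) and it affects the outcome on its own, it is a confounder. The stratified rates, not the pooled rate, identify the causal effect.
Standardising Drug R to the population blood pressure mix: 0.440·189/1077 + 0.560·97/173 = 0.391.

0.39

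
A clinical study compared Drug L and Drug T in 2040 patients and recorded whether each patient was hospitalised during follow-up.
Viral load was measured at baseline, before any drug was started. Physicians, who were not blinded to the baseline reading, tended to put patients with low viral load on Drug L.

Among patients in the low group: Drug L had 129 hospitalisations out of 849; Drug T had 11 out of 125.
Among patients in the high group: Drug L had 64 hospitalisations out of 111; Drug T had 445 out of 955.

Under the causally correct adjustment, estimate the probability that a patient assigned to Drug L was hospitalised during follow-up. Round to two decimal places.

0.37

Viral load is set before the drug has any effect — it is not caused by the drug — and it independently drives the outcome. That makes it a confounder, so the causal comparison is within viral load levels.
Standardising Drug L to the population viral load mix: 0.477·129/849 + 0.523·64/111 = 0.374.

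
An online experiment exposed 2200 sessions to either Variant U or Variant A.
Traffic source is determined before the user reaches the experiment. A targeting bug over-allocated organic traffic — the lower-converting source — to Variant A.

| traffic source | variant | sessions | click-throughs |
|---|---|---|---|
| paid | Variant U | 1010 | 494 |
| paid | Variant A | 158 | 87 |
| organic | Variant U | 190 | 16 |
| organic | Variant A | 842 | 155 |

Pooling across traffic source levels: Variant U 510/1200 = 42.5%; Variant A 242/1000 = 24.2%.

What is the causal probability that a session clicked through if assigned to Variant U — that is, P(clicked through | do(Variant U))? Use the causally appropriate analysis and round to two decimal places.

Variant A is higher inside every traffic source stratum but Variant U is higher in aggregate. Whether to stratify depends on how traffic source relates to the variant.
The imbalance in traffic source arose from how sessions were allocated, not from anything the variant did; and traffic source independently affects the outcome. The pooled gap is confounded — condition on traffic source.
Standardising Variant U to the population traffic source mix: 0.531·494/1010 + 0.469·16/190 = 0.299.

0.30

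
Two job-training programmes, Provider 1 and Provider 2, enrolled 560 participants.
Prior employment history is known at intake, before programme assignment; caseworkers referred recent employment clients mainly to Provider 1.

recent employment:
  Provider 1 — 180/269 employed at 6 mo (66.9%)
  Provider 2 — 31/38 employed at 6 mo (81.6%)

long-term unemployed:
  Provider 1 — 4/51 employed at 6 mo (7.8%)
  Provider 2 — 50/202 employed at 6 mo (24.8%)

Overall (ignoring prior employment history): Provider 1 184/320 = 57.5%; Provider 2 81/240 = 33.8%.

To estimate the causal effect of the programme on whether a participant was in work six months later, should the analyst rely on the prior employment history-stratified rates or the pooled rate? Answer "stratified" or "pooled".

The prior employment history-specific comparison favours Provider 2 throughout, but the pooled figures favour Provider 1. The question is whether to condition on prior employment history.
Prior employment history satisfies the back-door criterion: it is not a descendant of the programme, and it blocks the spurious path from programme to outcome. Adjusting for it (i.e., using the within-prior employment history rates) gives the causal effect.
Within each level — recent employment: 66.9% vs 81.6%; long-term unemployed: 7.8% vs 24.8% — Provider 2 is higher every time.

stratified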